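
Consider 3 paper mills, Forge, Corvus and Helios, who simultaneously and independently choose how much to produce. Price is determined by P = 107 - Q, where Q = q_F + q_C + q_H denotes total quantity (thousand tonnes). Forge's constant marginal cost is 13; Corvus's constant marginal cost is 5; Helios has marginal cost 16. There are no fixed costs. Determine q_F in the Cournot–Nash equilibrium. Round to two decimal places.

22.25

Forge's profit: π_F = (107 - Q)q_F - (13q_F). Setting ∂π_F/∂q_F = 0: 94 - 2q_F - (q_C + q_H) = 0.
Corvus's profit: π_C = (107 - Q)q_C - (5q_C). Setting ∂π_C/∂q_C = 0: 102 - 2q_C - (q_F + q_H) = 0.
Helios's profit: π_H = (107 - Q)q_H - (16q_H). Setting ∂π_H/∂q_H = 0: 91 - 2q_H - (q_F + q_C) = 0.
Adding the 3 conditions: 287 − 2Q − 2Q = 0, i.e. Q = 287/4.
Back-substituting: q_F = (94 − 287/4) = 89/4, q_C = (102 − 287/4) = 121/4, q_H = (91 − 287/4) = 77/4.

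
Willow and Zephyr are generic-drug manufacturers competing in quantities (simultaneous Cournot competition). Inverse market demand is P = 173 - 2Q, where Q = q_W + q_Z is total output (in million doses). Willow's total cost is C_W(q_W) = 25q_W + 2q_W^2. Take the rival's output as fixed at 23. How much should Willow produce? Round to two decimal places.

12.75

With the rival's output fixed at 23, Willow's profit is π_W = (173 - 2·23 - 2q_W)q_W - (25q_W + 2q_W²) = (127 - 2q_W)q_W - (25q_W + 2q_W²).
∂π_W/∂q_W = 102 - 8q_W = 0, so q_W = 51/4.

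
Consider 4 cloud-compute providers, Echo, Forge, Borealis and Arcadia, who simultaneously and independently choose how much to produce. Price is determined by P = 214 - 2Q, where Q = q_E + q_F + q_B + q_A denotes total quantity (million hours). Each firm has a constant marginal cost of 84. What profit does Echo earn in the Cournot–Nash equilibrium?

A representative firm's profit is π_i = q_i(214 - 2Q) - 84q_i.
First-order condition (treating rivals' output as given): 130 - 4q_i - 2·Σ_{j≠i} q_j = 0.
With identical firms every q_j equals q_i, so Σ_{j≠i} q_j = 3q_i and 130 = 10q_i, giving q_i = 13.
Price P = 214 - 2·52 = 110.
Echo's profit: (110 - 84)·13 = 338.

338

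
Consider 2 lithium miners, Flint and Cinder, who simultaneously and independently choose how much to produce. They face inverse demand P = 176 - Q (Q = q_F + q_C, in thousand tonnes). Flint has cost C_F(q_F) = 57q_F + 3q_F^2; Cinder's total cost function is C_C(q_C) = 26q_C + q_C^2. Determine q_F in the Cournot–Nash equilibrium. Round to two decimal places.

Flint's profit: π_F = (176 - Q)q_F - (57q_F + 3q_F²). Setting ∂π_F/∂q_F = 0: 119 - 8q_F - (q_C) = 0.
Cinder's profit: π_C = (176 - Q)q_C - (26q_C + q_C²). Setting ∂π_C/∂q_C = 0: 150 - 4q_C - (q_F) = 0.
Rearranging gives the reaction functions q_F = (119 - q_C)/8 and q_C = (150 - q_F)/4.
Substituting one into the other gives q_F = 326/31 and q_C = 1081/31.

10.52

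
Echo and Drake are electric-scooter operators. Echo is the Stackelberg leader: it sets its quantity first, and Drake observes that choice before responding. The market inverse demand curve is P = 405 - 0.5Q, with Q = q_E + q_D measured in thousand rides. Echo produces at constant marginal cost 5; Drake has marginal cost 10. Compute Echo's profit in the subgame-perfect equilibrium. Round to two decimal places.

41006.25

The follower Drake best-responds to any q_E: π_D = (405 - 0.5Q)q_D - 10q_D.
∂π_D/∂q_D = 395 - (1/2)q_E - q_D = 0 gives the reaction function q_D = (395 - (1/2)q_E).
Echo substitutes q_D(q_E) into its own profit: π_E = q_E(405 - (1/2)q_E - (395 - (1/2)q_E)/2) - 5q_E = (415/2 - (1/4)q_E)q_E - 5q_E.
Maximising: ∂π_E/∂q_E = 405/2 - (1/2)q_E = 0, giving q_E = 405.
Then q_D = (395 - (1/2)·405) = 385/2.
Price P = 405 - (1/2)·(1195/2) = 425/4.
Echo's profit: (425/4 - 5)·405 = 41006.2500.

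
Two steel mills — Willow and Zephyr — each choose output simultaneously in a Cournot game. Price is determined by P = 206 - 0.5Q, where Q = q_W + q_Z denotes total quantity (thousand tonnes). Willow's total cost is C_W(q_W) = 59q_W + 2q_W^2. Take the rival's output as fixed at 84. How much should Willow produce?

With the rival's output fixed at 84, Willow's profit is π_W = (206 - (1/2)·84 - (1/2)q_W)q_W - (59q_W + 2q_W²) = (164 - (1/2)q_W)q_W - (59q_W + 2q_W²).
∂π_W/∂q_W = 105 - 5q_W = 0, so q_W = 21.

21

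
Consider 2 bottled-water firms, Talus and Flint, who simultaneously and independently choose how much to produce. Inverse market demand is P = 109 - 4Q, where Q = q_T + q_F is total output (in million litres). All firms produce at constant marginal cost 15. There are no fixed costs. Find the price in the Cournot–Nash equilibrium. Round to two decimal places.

46.33

A representative firm's profit is π_i = q_i(109 - 4Q) - 15q_i.
First-order condition (treating rivals' output as given): 94 - 8q_i - 4q_j = 0.
With identical firms every q_j equals q_i, so q_j = q_i and 94 = 12q_i, giving q_i = 47/6.
Total output Q = 47/3, so price P = 109 - 4·(47/3) = 139/3.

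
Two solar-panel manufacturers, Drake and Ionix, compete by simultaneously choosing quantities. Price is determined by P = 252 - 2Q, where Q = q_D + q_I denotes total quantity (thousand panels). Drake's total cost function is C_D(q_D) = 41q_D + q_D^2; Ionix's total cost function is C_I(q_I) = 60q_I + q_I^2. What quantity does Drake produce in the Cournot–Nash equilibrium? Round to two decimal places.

Drake's profit: π_D = (252 - 2Q)q_D - (41q_D + q_D²). Setting ∂π_D/∂q_D = 0: 211 - 6q_D - 2(q_I) = 0.
Ionix's first-order condition: 192 - 6q_I - 2(q_D) = 0.
So q_D = (211 - 2q_I)/6 and q_I = (192 - 2q_D)/6.
Substituting one into the other gives q_D = 441/16 and q_I = 365/16.

27.56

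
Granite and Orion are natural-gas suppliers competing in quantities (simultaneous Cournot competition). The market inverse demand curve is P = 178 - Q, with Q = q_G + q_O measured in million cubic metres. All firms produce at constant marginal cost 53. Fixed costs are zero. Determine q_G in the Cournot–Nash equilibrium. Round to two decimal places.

41.67

Each firm earns π_i = (178 - Q)q_i - 53q_i.
First-order condition (treating rivals' output as given): 125 - 2q_i - q_j = 0.
By symmetry each firm produces the same amount; substituting q_j = q_i yields q_i = 125/3.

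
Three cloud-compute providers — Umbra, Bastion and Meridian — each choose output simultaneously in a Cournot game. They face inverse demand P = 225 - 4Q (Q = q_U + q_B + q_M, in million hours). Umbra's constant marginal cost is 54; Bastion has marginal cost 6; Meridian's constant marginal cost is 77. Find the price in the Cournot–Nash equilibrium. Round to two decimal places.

90.50

Umbra's profit: π_U = (225 - 4Q)q_U - (54q_U). Setting ∂π_U/∂q_U = 0: 171 - 8q_U - 4(q_B + q_M) = 0.
Bastion's first-order condition: 219 - 8q_B - 4(q_U + q_M) = 0.
Meridian's profit: π_M = (225 - 4Q)q_M - (77q_M). Setting ∂π_M/∂q_M = 0: 148 - 8q_M - 4(q_U + q_B) = 0.
Summing all 3 equations gives 538 − 16Q = 0, hence Q = 269/8.
Back-substituting: q_U = (171 − 269/2)/4 = 73/8, q_B = (219 − 269/2)/4 = 169/8, q_M = (148 − 269/2)/4 = 27/8.
Total output Q = 269/8, so price P = 225 - 4·(269/8) = 181/2.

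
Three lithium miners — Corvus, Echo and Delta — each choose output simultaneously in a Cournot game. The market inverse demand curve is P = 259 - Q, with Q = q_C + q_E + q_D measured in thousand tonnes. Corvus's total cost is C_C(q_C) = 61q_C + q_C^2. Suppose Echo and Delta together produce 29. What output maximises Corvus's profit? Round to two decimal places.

42.25

With rivals' combined output fixed at 29, Corvus's profit is π_C = (259 - 29 - q_C)q_C - (61q_C + q_C²) = (230 - q_C)q_C - (61q_C + q_C²).
∂π_C/∂q_C = 169 - 4q_C = 0, so q_C = 169/4.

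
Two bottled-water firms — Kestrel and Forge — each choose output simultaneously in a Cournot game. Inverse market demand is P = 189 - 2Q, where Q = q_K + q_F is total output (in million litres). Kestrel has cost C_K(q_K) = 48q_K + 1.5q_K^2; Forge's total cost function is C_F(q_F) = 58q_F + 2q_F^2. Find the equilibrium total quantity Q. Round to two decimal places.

28.87

Kestrel's profit: π_K = (189 - 2Q)q_K - (48q_K + (3/2)q_K²). Setting ∂π_K/∂q_K = 0: 141 - 7q_K - 2(q_F) = 0.
Forge's first-order condition: 131 - 8q_F - 2(q_K) = 0.
Best responses: q_K = (141 - 2q_F)/7, q_F = (131 - 2q_K)/8.
Substituting one into the other gives q_K = 433/26 and q_F = 635/52.
Total output Q = 433/26 + 635/52 = 1501/52.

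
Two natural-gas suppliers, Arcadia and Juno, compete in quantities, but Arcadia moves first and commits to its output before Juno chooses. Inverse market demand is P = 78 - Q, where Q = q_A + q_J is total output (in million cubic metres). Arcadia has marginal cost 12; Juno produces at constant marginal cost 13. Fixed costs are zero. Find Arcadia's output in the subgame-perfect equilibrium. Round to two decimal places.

The follower Juno best-responds to any q_A: π_J = (78 - Q)q_J - 13q_J.
∂π_J/∂q_J = 65 - q_A - 2q_J = 0 gives the reaction function q_J = (65 - q_A)/2.
The leader anticipates this reaction. Substituting into P = 78 - Q gives P = 91/2 - (1/2)q_A, so π_A = (91/2 - (1/2)q_A)q_A - 12q_A.
Leader FOC: 67/2 - q_A = 0, so q_A = 67/2.
Then q_J = (65 - 67/2)/2 = 63/4.

33.50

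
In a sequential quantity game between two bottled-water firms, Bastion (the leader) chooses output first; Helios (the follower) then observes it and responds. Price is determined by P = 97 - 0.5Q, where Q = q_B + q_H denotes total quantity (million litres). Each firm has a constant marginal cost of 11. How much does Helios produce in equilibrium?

Solve by backward induction. Given q_B, the follower Helios maximises π_H = (97 - (1/2)q_B - (1/2)q_H)q_H - 11q_H.
∂π_H/∂q_H = 86 - (1/2)q_B - q_H = 0 gives the reaction function q_H = (86 - (1/2)q_B).
The leader anticipates this reaction. Substituting into P = 97 - 0.5Q gives P = 54 - (1/4)q_B, so π_B = (54 - (1/4)q_B)q_B - 11q_B.
Maximising: ∂π_B/∂q_B = 43 - (1/2)q_B = 0, giving q_B = 86.
Then q_H = (86 - (1/2)·86) = 43.

43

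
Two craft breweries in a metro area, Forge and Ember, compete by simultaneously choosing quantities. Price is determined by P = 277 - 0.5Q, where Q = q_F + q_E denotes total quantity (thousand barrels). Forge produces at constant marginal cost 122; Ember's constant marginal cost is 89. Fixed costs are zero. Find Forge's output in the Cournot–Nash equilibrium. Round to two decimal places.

Forge's profit: π_F = (277 - 0.5Q)q_F - (122q_F). Setting ∂π_F/∂q_F = 0: 155 - q_F - (1/2)(q_E) = 0.
Ember's profit: π_E = (277 - 0.5Q)q_E - (89q_E). Setting ∂π_E/∂q_E = 0: 188 - q_E - (1/2)(q_F) = 0.
Rearranging gives the reaction functions q_F = (155 - (1/2)q_E) and q_E = (188 - (1/2)q_F).
Solving the pair: q_F = 244/3, q_E = 442/3.

81.33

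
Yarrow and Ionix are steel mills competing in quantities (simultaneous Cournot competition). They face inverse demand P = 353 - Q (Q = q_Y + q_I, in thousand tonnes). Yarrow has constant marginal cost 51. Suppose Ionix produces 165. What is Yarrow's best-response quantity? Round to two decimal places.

68.50

With the rival's output fixed at 165, Yarrow's profit is π_Y = (353 - 165 - q_Y)q_Y - (51q_Y) = (188 - q_Y)q_Y - (51q_Y).
∂π_Y/∂q_Y = 137 - 2q_Y = 0, so q_Y = 137/2.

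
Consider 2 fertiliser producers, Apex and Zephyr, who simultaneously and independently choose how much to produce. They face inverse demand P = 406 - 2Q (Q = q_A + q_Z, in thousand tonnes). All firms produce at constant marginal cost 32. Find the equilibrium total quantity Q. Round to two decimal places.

124.67

A representative firm's profit is π_i = q_i(406 - 2Q) - 32q_i.
First-order condition (treating rivals' output as given): 374 - 4q_i - 2q_j = 0.
By symmetry each firm produces the same amount; substituting q_j = q_i yields q_i = 374/6 = 187/3.
Total output Q = 187/3 + 187/3 = 374/3.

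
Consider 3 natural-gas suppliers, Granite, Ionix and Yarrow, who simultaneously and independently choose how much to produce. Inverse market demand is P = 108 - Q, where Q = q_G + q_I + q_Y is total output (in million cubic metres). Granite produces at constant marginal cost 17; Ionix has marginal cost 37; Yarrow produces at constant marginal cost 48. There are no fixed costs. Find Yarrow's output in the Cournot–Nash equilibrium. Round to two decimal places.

4.50

Granite's profit: π_G = (108 - Q)q_G - (17q_G). Setting ∂π_G/∂q_G = 0: 91 - 2q_G - (q_I + q_Y) = 0.
Ionix's profit: π_I = (108 - Q)q_I - (37q_I). Setting ∂π_I/∂q_I = 0: 71 - 2q_I - (q_G + q_Y) = 0.
Yarrow's profit: π_Y = (108 - Q)q_Y - (48q_Y). Setting ∂π_Y/∂q_Y = 0: 60 - 2q_Y - (q_G + q_I) = 0.
Adding the 3 first-order conditions: 222 − 4Q = 0, so Q = 111/2.
Back-substituting: q_G = (91 − 111/2) = 71/2, q_I = (71 − 111/2) = 31/2, q_Y = (60 − 111/2) = 9/2.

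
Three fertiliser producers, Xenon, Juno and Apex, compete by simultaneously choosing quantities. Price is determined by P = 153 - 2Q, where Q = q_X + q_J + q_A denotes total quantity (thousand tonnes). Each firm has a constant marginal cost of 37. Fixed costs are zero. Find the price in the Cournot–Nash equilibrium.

Each firm earns π_i = (153 - 2Q)q_i - 37q_i.
Setting ∂π_i/∂q_i = 0 with rivals' quantities fixed: 116 - 4q_i - 2·Σ_{j≠i} q_j = 0.
With identical firms every q_j equals q_i, so Σ_{j≠i} q_j = 2q_i and 116 = 8q_i, giving q_i = 29/2.
Total output Q = 87/2, so price P = 153 - 2·(87/2) = 66.

66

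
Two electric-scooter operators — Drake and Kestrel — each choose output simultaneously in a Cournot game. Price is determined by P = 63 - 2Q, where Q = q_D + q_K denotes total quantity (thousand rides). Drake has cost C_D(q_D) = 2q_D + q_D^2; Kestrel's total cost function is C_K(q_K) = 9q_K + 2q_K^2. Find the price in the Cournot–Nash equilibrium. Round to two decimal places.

36.55

Drake's profit: π_D = (63 - 2Q)q_D - (2q_D + q_D²). Setting ∂π_D/∂q_D = 0: 61 - 6q_D - 2(q_K) = 0.
Kestrel's first-order condition: 54 - 8q_K - 2(q_D) = 0.
Rearranging gives the reaction functions q_D = (61 - 2q_K)/6 and q_K = (54 - 2q_D)/8.
Substituting one into the other gives q_D = 95/11 and q_K = 101/22.
Total output Q = 291/22, so price P = 63 - 2·(291/22) = 402/11.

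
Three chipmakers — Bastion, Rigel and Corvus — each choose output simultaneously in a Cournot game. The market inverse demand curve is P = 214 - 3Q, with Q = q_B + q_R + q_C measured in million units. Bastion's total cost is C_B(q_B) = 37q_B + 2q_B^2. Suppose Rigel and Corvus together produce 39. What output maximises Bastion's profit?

With rivals' combined output fixed at 39, Bastion's profit is π_B = (214 - 3·39 - 3q_B)q_B - (37q_B + 2q_B²) = (97 - 3q_B)q_B - (37q_B + 2q_B²).
∂π_B/∂q_B = 60 - 10q_B = 0, so q_B = 6.

6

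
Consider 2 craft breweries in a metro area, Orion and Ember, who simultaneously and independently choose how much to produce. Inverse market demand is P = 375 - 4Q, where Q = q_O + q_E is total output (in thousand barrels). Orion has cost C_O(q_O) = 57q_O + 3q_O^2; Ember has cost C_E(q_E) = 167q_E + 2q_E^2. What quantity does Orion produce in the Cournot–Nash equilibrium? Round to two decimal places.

19.63

Orion's profit: π_O = (375 - 4Q)q_O - (57q_O + 3q_O²). Setting ∂π_O/∂q_O = 0: 318 - 14q_O - 4(q_E) = 0.
Ember's profit: π_E = (375 - 4Q)q_E - (167q_E + 2q_E²). Setting ∂π_E/∂q_E = 0: 208 - 12q_E - 4(q_O) = 0.
So q_O = (318 - 4q_E)/14 and q_E = (208 - 4q_O)/12.
Solving the pair: q_O = 373/19, q_E = 205/19.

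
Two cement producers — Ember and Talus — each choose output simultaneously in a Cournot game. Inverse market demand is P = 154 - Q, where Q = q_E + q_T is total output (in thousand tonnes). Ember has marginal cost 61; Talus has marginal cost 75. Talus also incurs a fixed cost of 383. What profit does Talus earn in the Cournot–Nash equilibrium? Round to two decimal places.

86.44

Ember's profit: π_E = (154 - Q)q_E - (61q_E). Setting ∂π_E/∂q_E = 0: 93 - 2q_E - (q_T) = 0.
Talus's profit: π_T = (154 - Q)q_T - (75q_T). Setting ∂π_T/∂q_T = 0: 79 - 2q_T - (q_E) = 0.
Rearranging gives the reaction functions q_E = (93 - q_T)/2 and q_T = (79 - q_E)/2.
Substituting one into the other gives q_E = 107/3 and q_T = 65/3.
Price P = 154 - 172/3 = 290/3.
Talus's profit: (290/3 - 75)·(65/3) - 383 = 778/9.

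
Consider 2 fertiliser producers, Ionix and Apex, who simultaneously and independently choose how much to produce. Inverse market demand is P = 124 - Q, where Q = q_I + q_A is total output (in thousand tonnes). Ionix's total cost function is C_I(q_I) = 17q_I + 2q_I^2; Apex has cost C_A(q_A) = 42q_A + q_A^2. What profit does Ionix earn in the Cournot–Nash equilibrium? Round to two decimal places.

678.92

Ionix's profit: π_I = (124 - Q)q_I - (17q_I + 2q_I²). Setting ∂π_I/∂q_I = 0: 107 - 6q_I - (q_A) = 0.
Apex's first-order condition: 82 - 4q_A - (q_I) = 0.
Best responses: q_I = (107 - q_A)/6, q_A = (82 - q_I)/4.
Solving the pair: q_I = 346/23, q_A = 385/23.
Price P = 124 - 731/23 = 92.2174.
Ionix's profit: 92.2174·(346/23) - 17·(346/23) - 2(346/23)² = 678.9187.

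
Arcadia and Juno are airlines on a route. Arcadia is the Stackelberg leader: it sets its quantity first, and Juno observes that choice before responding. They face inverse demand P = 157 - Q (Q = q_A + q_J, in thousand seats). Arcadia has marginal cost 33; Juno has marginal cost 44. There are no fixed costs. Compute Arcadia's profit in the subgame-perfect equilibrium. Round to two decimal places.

2278.13

Solve by backward induction. Given q_A, the follower Juno maximises π_J = (157 - q_A - q_J)q_J - 44q_J.
Follower FOC: 113 - q_A - 2q_J = 0, so q_J(q_A) = (113 - q_A)/2.
Arcadia substitutes q_J(q_A) into its own profit: π_A = q_A(157 - q_A - (113 - q_A)/2) - 33q_A = (201/2 - (1/2)q_A)q_A - 33q_A.
Maximising: ∂π_A/∂q_A = 135/2 - q_A = 0, giving q_A = 135/2.
Then q_J = (113 - 135/2)/2 = 91/4.
Price P = 157 - 361/4 = 267/4.
Arcadia's profit: (267/4 - 33)·(135/2) = 2278.1250.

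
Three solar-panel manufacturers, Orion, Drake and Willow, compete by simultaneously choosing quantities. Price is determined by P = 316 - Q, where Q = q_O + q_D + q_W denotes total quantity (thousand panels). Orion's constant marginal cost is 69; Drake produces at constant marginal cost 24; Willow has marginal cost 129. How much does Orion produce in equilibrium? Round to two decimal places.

65.50

Orion's profit: π_O = (316 - Q)q_O - (69q_O). Setting ∂π_O/∂q_O = 0: 247 - 2q_O - (q_D + q_W) = 0.
Drake's first-order condition: 292 - 2q_D - (q_O + q_W) = 0.
Willow's profit: π_W = (316 - Q)q_W - (129q_W). Setting ∂π_W/∂q_W = 0: 187 - 2q_W - (q_O + q_D) = 0.
Summing all 3 equations gives 726 − 4Q = 0, hence Q = 363/2.
Back-substituting: q_O = (247 − 363/2) = 131/2, q_D = (292 − 363/2) = 221/2, q_W = (187 − 363/2) = 11/2.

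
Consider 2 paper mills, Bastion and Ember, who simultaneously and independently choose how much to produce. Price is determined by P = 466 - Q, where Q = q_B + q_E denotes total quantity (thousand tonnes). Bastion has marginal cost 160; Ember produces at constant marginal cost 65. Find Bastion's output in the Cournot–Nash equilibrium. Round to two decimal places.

70.33

Bastion's profit: π_B = (466 - Q)q_B - (160q_B). Setting ∂π_B/∂q_B = 0: 306 - 2q_B - (q_E) = 0.
Ember's first-order condition: 401 - 2q_E - (q_B) = 0.
Best responses: q_B = (306 - q_E)/2, q_E = (401 - q_B)/2.
Substituting one into the other gives q_B = 211/3 and q_E = 496/3.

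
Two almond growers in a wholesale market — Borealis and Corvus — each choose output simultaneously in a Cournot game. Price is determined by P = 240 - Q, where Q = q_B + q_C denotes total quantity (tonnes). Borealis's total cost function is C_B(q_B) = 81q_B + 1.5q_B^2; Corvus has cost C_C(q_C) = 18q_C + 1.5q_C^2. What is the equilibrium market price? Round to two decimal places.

176.50

Borealis's profit: π_B = (240 - Q)q_B - (81q_B + (3/2)q_B²). Setting ∂π_B/∂q_B = 0: 159 - 5q_B - (q_C) = 0.
Corvus's first-order condition: 222 - 5q_C - (q_B) = 0.
Rearranging gives the reaction functions q_B = (159 - q_C)/5 and q_C = (222 - q_B)/5.
Solving the pair: q_B = 191/8, q_C = 317/8.
Total output Q = 127/2, so price P = 240 - 127/2 = 353/2.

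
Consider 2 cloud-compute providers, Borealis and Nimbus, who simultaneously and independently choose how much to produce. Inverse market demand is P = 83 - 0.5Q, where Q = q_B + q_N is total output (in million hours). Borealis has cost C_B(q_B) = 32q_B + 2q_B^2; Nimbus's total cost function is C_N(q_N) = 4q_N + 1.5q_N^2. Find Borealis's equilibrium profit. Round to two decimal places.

173.44

Borealis's profit: π_B = (83 - 0.5Q)q_B - (32q_B + 2q_B²). Setting ∂π_B/∂q_B = 0: 51 - 5q_B - (1/2)(q_N) = 0.
Nimbus's first-order condition: 79 - 4q_N - (1/2)(q_B) = 0.
So q_B = (51 - (1/2)q_N)/5 and q_N = (79 - (1/2)q_B)/4.
Substituting one into the other gives q_B = 658/79 and q_N = 1478/79.
Price P = 83 - (1/2)·27.0380 = 69.4810.
Borealis's profit: 69.4810·(658/79) - 32·(658/79) - 2(658/79)² = 173.4353.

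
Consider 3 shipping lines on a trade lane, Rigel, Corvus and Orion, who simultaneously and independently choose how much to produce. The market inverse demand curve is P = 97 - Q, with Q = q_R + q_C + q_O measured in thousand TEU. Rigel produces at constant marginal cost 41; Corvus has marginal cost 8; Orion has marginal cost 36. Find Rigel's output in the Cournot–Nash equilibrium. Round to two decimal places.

4.50

Rigel's profit: π_R = (97 - Q)q_R - (41q_R). Setting ∂π_R/∂q_R = 0: 56 - 2q_R - (q_C + q_O) = 0.
Corvus's profit: π_C = (97 - Q)q_C - (8q_C). Setting ∂π_C/∂q_C = 0: 89 - 2q_C - (q_R + q_O) = 0.
Orion's first-order condition: 61 - 2q_O - (q_R + q_C) = 0.
Adding the 3 conditions: 206 − 2Q − 2Q = 0, i.e. Q = 103/2.
Back-substituting: q_R = (56 − 103/2) = 9/2, q_C = (89 − 103/2) = 75/2, q_O = (61 − 103/2) = 19/2.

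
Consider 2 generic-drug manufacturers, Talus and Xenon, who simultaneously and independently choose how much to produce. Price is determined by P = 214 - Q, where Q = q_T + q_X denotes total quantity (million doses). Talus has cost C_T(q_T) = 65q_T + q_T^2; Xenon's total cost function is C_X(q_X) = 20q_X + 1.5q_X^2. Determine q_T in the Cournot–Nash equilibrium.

Talus's profit: π_T = (214 - Q)q_T - (65q_T + q_T²). Setting ∂π_T/∂q_T = 0: 149 - 4q_T - (q_X) = 0.
Xenon's first-order condition: 194 - 5q_X - (q_T) = 0.
So q_T = (149 - q_X)/4 and q_X = (194 - q_T)/5.
Substituting one into the other gives q_T = 29 and q_X = 33.

29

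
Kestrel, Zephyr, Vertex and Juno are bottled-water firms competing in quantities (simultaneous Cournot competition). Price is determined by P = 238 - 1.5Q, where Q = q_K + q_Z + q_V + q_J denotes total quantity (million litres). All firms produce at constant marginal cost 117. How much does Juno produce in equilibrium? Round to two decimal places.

A representative firm's profit is π_i = q_i(238 - 1.5Q) - 117q_i.
First-order condition (treating rivals' output as given): 121 - 3q_i - (3/2)·Σ_{j≠i} q_j = 0.
With identical firms every q_j equals q_i, so Σ_{j≠i} q_j = 3q_i and 121 = (15/2)q_i, giving q_i = 242/15.

16.13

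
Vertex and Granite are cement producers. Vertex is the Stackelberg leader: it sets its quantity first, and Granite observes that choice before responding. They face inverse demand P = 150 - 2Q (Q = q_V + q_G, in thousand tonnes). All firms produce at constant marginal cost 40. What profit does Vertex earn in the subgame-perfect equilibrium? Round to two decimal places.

756.25

Solve by backward induction. Given q_V, the follower Granite maximises π_G = (150 - 2q_V - 2q_G)q_G - 40q_G.
∂π_G/∂q_G = 110 - 2q_V - 4q_G = 0 gives the reaction function q_G = (110 - 2q_V)/4.
The leader anticipates this reaction. Substituting into P = 150 - 2Q gives P = 95 - q_V, so π_V = (95 - q_V)q_V - 40q_V.
Leader FOC: 55 - 2q_V = 0, so q_V = 55/2.
Then q_G = (110 - 2·(55/2))/4 = 55/4.
Price P = 150 - 2·(165/4) = 135/2.
Vertex's profit: (135/2 - 40)·(55/2) = 756.2500.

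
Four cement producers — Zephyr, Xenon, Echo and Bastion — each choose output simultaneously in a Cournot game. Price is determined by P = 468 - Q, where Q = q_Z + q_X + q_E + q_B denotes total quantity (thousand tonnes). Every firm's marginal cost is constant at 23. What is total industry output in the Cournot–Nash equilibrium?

A representative firm's profit is π_i = q_i(468 - Q) - 23q_i.
First-order condition (treating rivals' output as given): 445 - 2q_i - Σ_{j≠i} q_j = 0.
By symmetry each firm produces the same amount; substituting Σ_{j≠i} q_j = 3q_i yields q_i = 445/5 = 89.
Total output Q = 89 + 89 + 89 + 89 = 356.

356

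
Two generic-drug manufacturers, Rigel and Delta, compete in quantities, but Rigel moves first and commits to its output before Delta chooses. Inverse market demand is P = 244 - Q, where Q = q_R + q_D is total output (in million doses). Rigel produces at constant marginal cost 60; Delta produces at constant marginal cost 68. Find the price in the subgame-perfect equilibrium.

The follower Delta best-responds to any q_R: π_D = (244 - Q)q_D - 68q_D.
∂π_D/∂q_D = 176 - q_R - 2q_D = 0 gives the reaction function q_D = (176 - q_R)/2.
The leader anticipates this reaction. Substituting into P = 244 - Q gives P = 156 - (1/2)q_R, so π_R = (156 - (1/2)q_R)q_R - 60q_R.
Leader FOC: 96 - q_R = 0, so q_R = 96.
Then q_D = (176 - 96)/2 = 40.
Total output Q = 136, so price P = 244 - 136 = 108.

108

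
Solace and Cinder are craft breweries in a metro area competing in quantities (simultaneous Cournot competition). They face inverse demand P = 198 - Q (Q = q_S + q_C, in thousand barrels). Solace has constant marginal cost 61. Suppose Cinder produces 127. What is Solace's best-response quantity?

With the rival's output fixed at 127, Solace's profit is π_S = (198 - 127 - q_S)q_S - (61q_S) = (71 - q_S)q_S - (61q_S).
∂π_S/∂q_S = 10 - 2q_S = 0, so q_S = 5.

5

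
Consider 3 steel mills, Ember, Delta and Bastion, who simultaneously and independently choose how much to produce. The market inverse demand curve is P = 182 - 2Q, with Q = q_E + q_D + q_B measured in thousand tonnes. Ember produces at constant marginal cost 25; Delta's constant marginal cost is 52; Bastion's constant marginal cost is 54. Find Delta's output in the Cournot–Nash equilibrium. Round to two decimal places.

Ember's profit: π_E = (182 - 2Q)q_E - (25q_E). Setting ∂π_E/∂q_E = 0: 157 - 4q_E - 2(q_D + q_B) = 0.
Delta's first-order condition: 130 - 4q_D - 2(q_E + q_B) = 0.
Bastion's first-order condition: 128 - 4q_B - 2(q_E + q_D) = 0.
Adding the 3 first-order conditions: 415 − 8Q = 0, so Q = 415/8.
Back-substituting: q_E = (157 − 415/4)/2 = 213/8, q_D = (130 − 415/4)/2 = 105/8, q_B = (128 − 415/4)/2 = 97/8.

13.13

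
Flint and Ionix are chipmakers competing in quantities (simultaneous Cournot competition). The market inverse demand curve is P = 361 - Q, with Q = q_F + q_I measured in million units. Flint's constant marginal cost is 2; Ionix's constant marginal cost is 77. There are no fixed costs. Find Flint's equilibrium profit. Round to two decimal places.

Flint's profit: π_F = (361 - Q)q_F - (2q_F). Setting ∂π_F/∂q_F = 0: 359 - 2q_F - (q_I) = 0.
Ionix's profit: π_I = (361 - Q)q_I - (77q_I). Setting ∂π_I/∂q_I = 0: 284 - 2q_I - (q_F) = 0.
So q_F = (359 - q_I)/2 and q_I = (284 - q_F)/2.
Substituting one into the other gives q_F = 434/3 and q_I = 209/3.
Price P = 361 - 643/3 = 440/3.
Flint's profit: (440/3 - 2)·(434/3) = 20928.4444.

20928.44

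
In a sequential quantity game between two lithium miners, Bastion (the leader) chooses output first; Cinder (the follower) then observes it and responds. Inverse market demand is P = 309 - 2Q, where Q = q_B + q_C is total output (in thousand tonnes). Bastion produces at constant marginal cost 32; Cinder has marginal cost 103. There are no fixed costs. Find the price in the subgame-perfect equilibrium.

119

The follower Cinder best-responds to any q_B: π_C = (309 - 2Q)q_C - 103q_C.
∂π_C/∂q_C = 206 - 2q_B - 4q_C = 0 gives the reaction function q_C = (206 - 2q_B)/4.
Bastion substitutes q_C(q_B) into its own profit: π_B = q_B(309 - 2q_B - (206 - 2q_B)/2) - 32q_B = (206 - q_B)q_B - 32q_B.
Maximising: ∂π_B/∂q_B = 174 - 2q_B = 0, giving q_B = 87.
Then q_C = (206 - 2·87)/4 = 8.
Total output Q = 95, so price P = 309 - 2·95 = 119.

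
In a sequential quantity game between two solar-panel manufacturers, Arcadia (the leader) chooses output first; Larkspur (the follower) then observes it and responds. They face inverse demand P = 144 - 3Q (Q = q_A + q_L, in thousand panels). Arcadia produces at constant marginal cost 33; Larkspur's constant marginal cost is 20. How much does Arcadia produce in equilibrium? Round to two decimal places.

Solve by backward induction. Given q_A, the follower Larkspur maximises π_L = (144 - 3q_A - 3q_L)q_L - 20q_L.
Setting the follower's marginal profit to zero, 124 - 3q_A - 6q_L = 0, i.e. q_L = (124 - 3q_A)/6.
Arcadia substitutes q_L(q_A) into its own profit: π_A = q_A(144 - 3q_A - (124 - 3q_A)/2) - 33q_A = (82 - (3/2)q_A)q_A - 33q_A.
The leader's first-order condition 49 - 3q_A = 0 yields q_A = 49/3.
Then q_L = (124 - 3·(49/3))/6 = 25/2.

16.33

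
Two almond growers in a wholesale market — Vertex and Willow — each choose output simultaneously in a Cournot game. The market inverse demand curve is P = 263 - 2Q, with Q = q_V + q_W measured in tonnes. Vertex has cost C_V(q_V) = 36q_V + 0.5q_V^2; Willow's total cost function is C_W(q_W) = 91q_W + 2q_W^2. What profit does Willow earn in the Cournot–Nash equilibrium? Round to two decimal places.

508.75

Vertex's profit: π_V = (263 - 2Q)q_V - (36q_V + (1/2)q_V²). Setting ∂π_V/∂q_V = 0: 227 - 5q_V - 2(q_W) = 0.
Willow's profit: π_W = (263 - 2Q)q_W - (91q_W + 2q_W²). Setting ∂π_W/∂q_W = 0: 172 - 8q_W - 2(q_V) = 0.
So q_V = (227 - 2q_W)/5 and q_W = (172 - 2q_V)/8.
Substituting one into the other gives q_V = 368/9 and q_W = 203/18.
Price P = 263 - 2·(313/6) = 476/3.
Willow's profit: (476/3)·(203/18) - 91·(203/18) - 2(203/18)² = 508.7531.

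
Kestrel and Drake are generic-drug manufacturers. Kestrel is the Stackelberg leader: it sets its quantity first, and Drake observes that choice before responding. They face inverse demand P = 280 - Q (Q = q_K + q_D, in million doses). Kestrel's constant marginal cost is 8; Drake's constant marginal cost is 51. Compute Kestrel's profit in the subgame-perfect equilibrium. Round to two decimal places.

The follower Drake best-responds to any q_K: π_D = (280 - Q)q_D - 51q_D.
∂π_D/∂q_D = 229 - q_K - 2q_D = 0 gives the reaction function q_D = (229 - q_K)/2.
Kestrel substitutes q_D(q_K) into its own profit: π_K = q_K(280 - q_K - (229 - q_K)/2) - 8q_K = (331/2 - (1/2)q_K)q_K - 8q_K.
The leader's first-order condition 315/2 - q_K = 0 yields q_K = 315/2.
Then q_D = (229 - 315/2)/2 = 143/4.
Price P = 280 - 773/4 = 347/4.
Kestrel's profit: (347/4 - 8)·(315/2) = 12403.1250.

12403.13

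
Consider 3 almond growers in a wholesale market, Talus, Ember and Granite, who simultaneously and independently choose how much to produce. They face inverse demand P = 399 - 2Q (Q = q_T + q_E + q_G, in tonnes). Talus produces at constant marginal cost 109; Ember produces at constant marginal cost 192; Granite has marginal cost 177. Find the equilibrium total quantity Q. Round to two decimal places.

89.88

Talus's profit: π_T = (399 - 2Q)q_T - (109q_T). Setting ∂π_T/∂q_T = 0: 290 - 4q_T - 2(q_E + q_G) = 0.
Ember's first-order condition: 207 - 4q_E - 2(q_T + q_G) = 0.
Granite's profit: π_G = (399 - 2Q)q_G - (177q_G). Setting ∂π_G/∂q_G = 0: 222 - 4q_G - 2(q_T + q_E) = 0.
Adding the 3 conditions: 719 − 4Q − 4Q = 0, i.e. Q = 719/8.
Back-substituting: q_T = (290 − 719/4)/2 = 441/8, q_E = (207 − 719/4)/2 = 109/8, q_G = (222 − 719/4)/2 = 169/8.
Total output Q = 441/8 + 109/8 + 169/8 = 719/8.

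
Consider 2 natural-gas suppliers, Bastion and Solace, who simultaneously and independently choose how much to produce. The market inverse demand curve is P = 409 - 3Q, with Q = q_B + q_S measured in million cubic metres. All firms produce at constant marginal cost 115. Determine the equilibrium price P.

Each firm earns π_i = (409 - 3Q)q_i - 115q_i.
First-order condition (treating rivals' output as given): 294 - 6q_i - 3q_j = 0.
By symmetry each firm produces the same amount; substituting q_j = q_i yields q_i = 294/9 = 98/3.
Total output Q = 196/3, so price P = 409 - 3·(196/3) = 213.

213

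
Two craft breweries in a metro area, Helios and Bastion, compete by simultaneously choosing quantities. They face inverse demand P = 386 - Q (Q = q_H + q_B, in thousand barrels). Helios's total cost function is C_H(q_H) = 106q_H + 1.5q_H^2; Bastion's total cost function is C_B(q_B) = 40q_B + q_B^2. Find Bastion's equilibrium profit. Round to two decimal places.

Helios's profit: π_H = (386 - Q)q_H - (106q_H + (3/2)q_H²). Setting ∂π_H/∂q_H = 0: 280 - 5q_H - (q_B) = 0.
Bastion's profit: π_B = (386 - Q)q_B - (40q_B + q_B²). Setting ∂π_B/∂q_B = 0: 346 - 4q_B - (q_H) = 0.
So q_H = (280 - q_B)/5 and q_B = (346 - q_H)/4.
Solving the pair: q_H = 774/19, q_B = 1450/19.
Price P = 386 - 117.0526 = 268.9474.
Bastion's profit: 268.9474·(1450/19) - 40·(1450/19) - (1450/19)² = 11648.1994.

11648.20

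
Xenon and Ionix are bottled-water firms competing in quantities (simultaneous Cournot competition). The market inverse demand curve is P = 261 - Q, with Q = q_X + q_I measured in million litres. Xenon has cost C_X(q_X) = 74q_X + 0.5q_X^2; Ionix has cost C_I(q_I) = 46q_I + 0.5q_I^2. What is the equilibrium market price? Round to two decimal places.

160.50

Xenon's profit: π_X = (261 - Q)q_X - (74q_X + (1/2)q_X²). Setting ∂π_X/∂q_X = 0: 187 - 3q_X - (q_I) = 0.
Ionix's first-order condition: 215 - 3q_I - (q_X) = 0.
So q_X = (187 - q_I)/3 and q_I = (215 - q_X)/3.
Solving the pair: q_X = 173/4, q_I = 229/4.
Total output Q = 201/2, so price P = 261 - 201/2 = 321/2.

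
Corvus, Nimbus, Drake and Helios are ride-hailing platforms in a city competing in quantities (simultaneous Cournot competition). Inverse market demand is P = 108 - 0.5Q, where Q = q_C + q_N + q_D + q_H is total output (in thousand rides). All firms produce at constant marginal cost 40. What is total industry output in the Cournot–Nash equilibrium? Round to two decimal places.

108.80

Each firm earns π_i = (108 - 0.5Q)q_i - 40q_i.
First-order condition (treating rivals' output as given): 68 - q_i - (1/2)·Σ_{j≠i} q_j = 0.
With identical firms every q_j equals q_i, so Σ_{j≠i} q_j = 3q_i and 68 = (5/2)q_i, giving q_i = 136/5.
Total output Q = 136/5 + 136/5 + 136/5 + 136/5 = 544/5.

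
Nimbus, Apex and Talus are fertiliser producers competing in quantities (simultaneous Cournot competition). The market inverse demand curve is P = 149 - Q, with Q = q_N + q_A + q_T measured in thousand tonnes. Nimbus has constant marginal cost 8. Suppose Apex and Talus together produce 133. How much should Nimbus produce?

4

With rivals' combined output fixed at 133, Nimbus's profit is π_N = (149 - 133 - q_N)q_N - (8q_N) = (16 - q_N)q_N - (8q_N).
∂π_N/∂q_N = 8 - 2q_N = 0, so q_N = 4.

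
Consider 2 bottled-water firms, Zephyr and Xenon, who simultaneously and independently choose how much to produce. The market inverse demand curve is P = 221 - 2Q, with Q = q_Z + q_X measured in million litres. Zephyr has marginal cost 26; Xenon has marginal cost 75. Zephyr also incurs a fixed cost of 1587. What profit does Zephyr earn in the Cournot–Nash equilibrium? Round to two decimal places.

Zephyr's profit: π_Z = (221 - 2Q)q_Z - (26q_Z). Setting ∂π_Z/∂q_Z = 0: 195 - 4q_Z - 2(q_X) = 0.
Xenon's profit: π_X = (221 - 2Q)q_X - (75q_X). Setting ∂π_X/∂q_X = 0: 146 - 4q_X - 2(q_Z) = 0.
Rearranging gives the reaction functions q_Z = (195 - 2q_X)/4 and q_X = (146 - 2q_Z)/4.
Substituting one into the other gives q_Z = 122/3 and q_X = 97/6.
Price P = 221 - 2·(341/6) = 322/3.
Zephyr's profit: (322/3 - 26)·(122/3) - 1587 = 1720.5556.

1720.56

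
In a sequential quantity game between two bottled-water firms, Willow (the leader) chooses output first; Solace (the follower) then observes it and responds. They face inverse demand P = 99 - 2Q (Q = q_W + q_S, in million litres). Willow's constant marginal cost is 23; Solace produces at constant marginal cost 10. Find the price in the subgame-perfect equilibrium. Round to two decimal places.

38.75

The follower Solace best-responds to any q_W: π_S = (99 - 2Q)q_S - 10q_S.
Follower FOC: 89 - 2q_W - 4q_S = 0, so q_S(q_W) = (89 - 2q_W)/4.
The leader anticipates this reaction. Substituting into P = 99 - 2Q gives P = 109/2 - q_W, so π_W = (109/2 - q_W)q_W - 23q_W.
The leader's first-order condition 63/2 - 2q_W = 0 yields q_W = 63/4.
Then q_S = (89 - 2·(63/4))/4 = 115/8.
Total output Q = 241/8, so price P = 99 - 2·(241/8) = 155/4.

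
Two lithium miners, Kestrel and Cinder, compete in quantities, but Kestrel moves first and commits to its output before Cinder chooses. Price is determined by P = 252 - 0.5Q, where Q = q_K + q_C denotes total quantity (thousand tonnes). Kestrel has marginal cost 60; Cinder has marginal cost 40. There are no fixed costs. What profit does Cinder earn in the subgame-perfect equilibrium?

7938

The follower Cinder best-responds to any q_K: π_C = (252 - 0.5Q)q_C - 40q_C.
Follower FOC: 212 - (1/2)q_K - q_C = 0, so q_C(q_K) = (212 - (1/2)q_K).
Kestrel substitutes q_C(q_K) into its own profit: π_K = q_K(252 - (1/2)q_K - (212 - (1/2)q_K)/2) - 60q_K = (146 - (1/4)q_K)q_K - 60q_K.
The leader's first-order condition 86 - (1/2)q_K = 0 yields q_K = 172.
Then q_C = (212 - (1/2)·172) = 126.
Price P = 252 - (1/2)·298 = 103.
Cinder's profit: (103 - 40)·126 = 7938.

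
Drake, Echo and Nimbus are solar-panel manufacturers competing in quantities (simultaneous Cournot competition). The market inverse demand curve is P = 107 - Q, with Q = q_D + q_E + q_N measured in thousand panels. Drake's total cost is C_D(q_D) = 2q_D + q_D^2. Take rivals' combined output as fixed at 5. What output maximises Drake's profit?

25

With rivals' combined output fixed at 5, Drake's profit is π_D = (107 - 5 - q_D)q_D - (2q_D + q_D²) = (102 - q_D)q_D - (2q_D + q_D²).
∂π_D/∂q_D = 100 - 4q_D = 0, so q_D = 25.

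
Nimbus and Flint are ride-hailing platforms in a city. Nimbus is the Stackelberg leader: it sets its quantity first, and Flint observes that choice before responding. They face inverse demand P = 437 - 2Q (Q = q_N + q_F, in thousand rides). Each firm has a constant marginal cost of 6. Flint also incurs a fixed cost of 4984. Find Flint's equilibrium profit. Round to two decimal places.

Solve by backward induction. Given q_N, the follower Flint maximises π_F = (437 - 2q_N - 2q_F)q_F - 6q_F.
Setting the follower's marginal profit to zero, 431 - 2q_N - 4q_F = 0, i.e. q_F = (431 - 2q_N)/4.
The leader anticipates this reaction. Substituting into P = 437 - 2Q gives P = 443/2 - q_N, so π_N = (443/2 - q_N)q_N - 6q_N.
Leader FOC: 431/2 - 2q_N = 0, so q_N = 431/4.
Then q_F = (431 - 2·(431/4))/4 = 431/8.
Price P = 437 - 2·(1293/8) = 455/4.
Flint's profit: (455/4 - 6)·(431/8) - 4984 = 821.0313.

821.03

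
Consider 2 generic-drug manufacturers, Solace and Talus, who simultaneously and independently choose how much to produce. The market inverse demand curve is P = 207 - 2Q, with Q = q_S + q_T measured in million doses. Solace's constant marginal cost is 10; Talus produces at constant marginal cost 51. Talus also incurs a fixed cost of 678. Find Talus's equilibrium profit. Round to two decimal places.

56.72

Solace's profit: π_S = (207 - 2Q)q_S - (10q_S). Setting ∂π_S/∂q_S = 0: 197 - 4q_S - 2(q_T) = 0.
Talus's profit: π_T = (207 - 2Q)q_T - (51q_T). Setting ∂π_T/∂q_T = 0: 156 - 4q_T - 2(q_S) = 0.
So q_S = (197 - 2q_T)/4 and q_T = (156 - 2q_S)/4.
Substituting one into the other gives q_S = 119/3 and q_T = 115/6.
Price P = 207 - 2·(353/6) = 268/3.
Talus's profit: (268/3 - 51)·(115/6) - 678 = 1021/18.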